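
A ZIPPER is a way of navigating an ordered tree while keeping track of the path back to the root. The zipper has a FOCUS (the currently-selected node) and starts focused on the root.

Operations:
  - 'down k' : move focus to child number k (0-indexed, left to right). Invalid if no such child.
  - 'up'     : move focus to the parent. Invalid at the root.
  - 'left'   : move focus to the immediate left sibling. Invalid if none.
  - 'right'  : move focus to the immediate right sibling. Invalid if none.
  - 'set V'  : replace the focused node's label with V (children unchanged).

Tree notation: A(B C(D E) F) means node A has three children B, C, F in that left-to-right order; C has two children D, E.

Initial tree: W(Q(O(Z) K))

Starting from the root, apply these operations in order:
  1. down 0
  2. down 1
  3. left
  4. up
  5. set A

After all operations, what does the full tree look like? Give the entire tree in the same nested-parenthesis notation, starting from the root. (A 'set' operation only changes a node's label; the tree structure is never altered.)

Step 1 (down 0): focus=Q path=0 depth=1 children=['O', 'K'] left=[] right=[] parent=W
Step 2 (down 1): focus=K path=0/1 depth=2 children=[] left=['O'] right=[] parent=Q
Step 3 (left): focus=O path=0/0 depth=2 children=['Z'] left=[] right=['K'] parent=Q
Step 4 (up): focus=Q path=0 depth=1 children=['O', 'K'] left=[] right=[] parent=W
Step 5 (set A): focus=A path=0 depth=1 children=['O', 'K'] left=[] right=[] parent=W

Answer: W(A(O(Z) K))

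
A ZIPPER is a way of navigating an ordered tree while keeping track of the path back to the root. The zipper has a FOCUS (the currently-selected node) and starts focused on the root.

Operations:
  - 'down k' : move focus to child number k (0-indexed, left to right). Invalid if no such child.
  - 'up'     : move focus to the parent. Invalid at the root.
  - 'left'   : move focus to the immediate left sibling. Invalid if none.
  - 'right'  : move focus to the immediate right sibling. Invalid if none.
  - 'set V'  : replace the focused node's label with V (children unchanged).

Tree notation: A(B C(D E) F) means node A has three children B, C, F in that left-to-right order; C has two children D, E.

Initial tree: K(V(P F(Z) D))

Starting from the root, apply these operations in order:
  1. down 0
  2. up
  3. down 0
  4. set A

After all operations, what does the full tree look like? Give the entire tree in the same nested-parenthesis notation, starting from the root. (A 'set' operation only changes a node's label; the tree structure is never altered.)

Answer: K(A(P F(Z) D))

Derivation:
Step 1 (down 0): focus=V path=0 depth=1 children=['P', 'F', 'D'] left=[] right=[] parent=K
Step 2 (up): focus=K path=root depth=0 children=['V'] (at root)
Step 3 (down 0): focus=V path=0 depth=1 children=['P', 'F', 'D'] left=[] right=[] parent=K
Step 4 (set A): focus=A path=0 depth=1 children=['P', 'F', 'D'] left=[] right=[] parent=K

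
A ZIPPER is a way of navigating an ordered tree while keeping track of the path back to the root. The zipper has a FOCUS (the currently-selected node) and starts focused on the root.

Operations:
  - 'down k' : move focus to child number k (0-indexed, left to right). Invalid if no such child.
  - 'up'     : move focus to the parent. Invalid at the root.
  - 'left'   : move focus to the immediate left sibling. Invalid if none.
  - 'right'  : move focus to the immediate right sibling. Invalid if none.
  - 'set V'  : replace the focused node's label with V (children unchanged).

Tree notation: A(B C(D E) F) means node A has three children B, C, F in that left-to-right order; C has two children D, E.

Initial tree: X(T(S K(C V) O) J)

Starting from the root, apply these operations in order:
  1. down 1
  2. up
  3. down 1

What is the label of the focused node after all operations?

Answer: J

Derivation:
Step 1 (down 1): focus=J path=1 depth=1 children=[] left=['T'] right=[] parent=X
Step 2 (up): focus=X path=root depth=0 children=['T', 'J'] (at root)
Step 3 (down 1): focus=J path=1 depth=1 children=[] left=['T'] right=[] parent=X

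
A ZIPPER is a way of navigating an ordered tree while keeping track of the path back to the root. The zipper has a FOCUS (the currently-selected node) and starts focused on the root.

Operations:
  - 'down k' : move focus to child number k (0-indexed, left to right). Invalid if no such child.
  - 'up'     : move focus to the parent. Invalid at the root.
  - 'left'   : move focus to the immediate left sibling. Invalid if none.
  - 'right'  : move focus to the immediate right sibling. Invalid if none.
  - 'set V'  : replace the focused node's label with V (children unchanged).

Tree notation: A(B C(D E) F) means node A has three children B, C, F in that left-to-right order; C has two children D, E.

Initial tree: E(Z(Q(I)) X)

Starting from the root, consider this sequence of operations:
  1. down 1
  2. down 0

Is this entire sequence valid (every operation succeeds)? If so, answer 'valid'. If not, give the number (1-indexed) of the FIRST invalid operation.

Answer: 2

Derivation:
Step 1 (down 1): focus=X path=1 depth=1 children=[] left=['Z'] right=[] parent=E
Step 2 (down 0): INVALID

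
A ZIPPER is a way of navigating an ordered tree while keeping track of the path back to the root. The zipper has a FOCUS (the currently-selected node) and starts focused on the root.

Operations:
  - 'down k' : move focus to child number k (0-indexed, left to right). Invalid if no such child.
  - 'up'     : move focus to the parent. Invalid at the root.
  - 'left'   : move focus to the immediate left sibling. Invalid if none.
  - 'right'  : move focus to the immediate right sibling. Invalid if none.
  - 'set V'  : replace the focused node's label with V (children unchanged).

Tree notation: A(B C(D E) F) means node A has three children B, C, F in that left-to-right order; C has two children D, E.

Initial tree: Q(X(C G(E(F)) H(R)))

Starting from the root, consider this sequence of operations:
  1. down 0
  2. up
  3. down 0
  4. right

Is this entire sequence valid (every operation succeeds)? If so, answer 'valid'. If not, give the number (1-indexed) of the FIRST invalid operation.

Answer: 4

Derivation:
Step 1 (down 0): focus=X path=0 depth=1 children=['C', 'G', 'H'] left=[] right=[] parent=Q
Step 2 (up): focus=Q path=root depth=0 children=['X'] (at root)
Step 3 (down 0): focus=X path=0 depth=1 children=['C', 'G', 'H'] left=[] right=[] parent=Q
Step 4 (right): INVALID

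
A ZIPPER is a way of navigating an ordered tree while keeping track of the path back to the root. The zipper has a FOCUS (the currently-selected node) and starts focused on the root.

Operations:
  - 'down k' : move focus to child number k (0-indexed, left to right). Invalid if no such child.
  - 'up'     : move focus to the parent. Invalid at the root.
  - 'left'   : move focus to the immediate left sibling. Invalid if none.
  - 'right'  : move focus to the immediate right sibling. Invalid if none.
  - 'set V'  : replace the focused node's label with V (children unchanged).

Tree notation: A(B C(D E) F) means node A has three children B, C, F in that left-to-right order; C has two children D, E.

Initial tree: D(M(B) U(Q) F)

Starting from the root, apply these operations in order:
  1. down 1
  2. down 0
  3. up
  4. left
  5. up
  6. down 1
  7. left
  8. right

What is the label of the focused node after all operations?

Step 1 (down 1): focus=U path=1 depth=1 children=['Q'] left=['M'] right=['F'] parent=D
Step 2 (down 0): focus=Q path=1/0 depth=2 children=[] left=[] right=[] parent=U
Step 3 (up): focus=U path=1 depth=1 children=['Q'] left=['M'] right=['F'] parent=D
Step 4 (left): focus=M path=0 depth=1 children=['B'] left=[] right=['U', 'F'] parent=D
Step 5 (up): focus=D path=root depth=0 children=['M', 'U', 'F'] (at root)
Step 6 (down 1): focus=U path=1 depth=1 children=['Q'] left=['M'] right=['F'] parent=D
Step 7 (left): focus=M path=0 depth=1 children=['B'] left=[] right=['U', 'F'] parent=D
Step 8 (right): focus=U path=1 depth=1 children=['Q'] left=['M'] right=['F'] parent=D

Answer: U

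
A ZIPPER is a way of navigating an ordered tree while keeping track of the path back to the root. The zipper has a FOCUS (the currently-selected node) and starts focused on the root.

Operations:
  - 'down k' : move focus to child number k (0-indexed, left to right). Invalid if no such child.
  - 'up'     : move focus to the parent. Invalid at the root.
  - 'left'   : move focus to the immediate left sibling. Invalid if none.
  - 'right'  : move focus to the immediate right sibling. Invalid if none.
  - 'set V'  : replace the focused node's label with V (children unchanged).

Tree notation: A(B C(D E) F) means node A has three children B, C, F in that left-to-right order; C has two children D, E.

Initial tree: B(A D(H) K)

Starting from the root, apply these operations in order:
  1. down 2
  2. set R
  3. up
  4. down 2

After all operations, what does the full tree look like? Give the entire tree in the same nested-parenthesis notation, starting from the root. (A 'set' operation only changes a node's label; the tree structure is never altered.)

Step 1 (down 2): focus=K path=2 depth=1 children=[] left=['A', 'D'] right=[] parent=B
Step 2 (set R): focus=R path=2 depth=1 children=[] left=['A', 'D'] right=[] parent=B
Step 3 (up): focus=B path=root depth=0 children=['A', 'D', 'R'] (at root)
Step 4 (down 2): focus=R path=2 depth=1 children=[] left=['A', 'D'] right=[] parent=B

Answer: B(A D(H) R)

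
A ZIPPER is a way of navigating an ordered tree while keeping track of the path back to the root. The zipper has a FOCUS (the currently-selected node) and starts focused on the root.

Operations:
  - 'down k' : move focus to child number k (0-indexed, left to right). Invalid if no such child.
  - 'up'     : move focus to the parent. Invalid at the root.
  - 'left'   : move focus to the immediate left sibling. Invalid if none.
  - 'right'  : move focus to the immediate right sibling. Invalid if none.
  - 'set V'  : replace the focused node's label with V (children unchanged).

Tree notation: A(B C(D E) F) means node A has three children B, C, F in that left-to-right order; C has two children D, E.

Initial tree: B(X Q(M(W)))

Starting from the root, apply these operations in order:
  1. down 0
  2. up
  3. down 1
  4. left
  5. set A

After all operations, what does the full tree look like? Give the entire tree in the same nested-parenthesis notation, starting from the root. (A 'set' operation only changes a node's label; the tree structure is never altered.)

Step 1 (down 0): focus=X path=0 depth=1 children=[] left=[] right=['Q'] parent=B
Step 2 (up): focus=B path=root depth=0 children=['X', 'Q'] (at root)
Step 3 (down 1): focus=Q path=1 depth=1 children=['M'] left=['X'] right=[] parent=B
Step 4 (left): focus=X path=0 depth=1 children=[] left=[] right=['Q'] parent=B
Step 5 (set A): focus=A path=0 depth=1 children=[] left=[] right=['Q'] parent=B

Answer: B(A Q(M(W)))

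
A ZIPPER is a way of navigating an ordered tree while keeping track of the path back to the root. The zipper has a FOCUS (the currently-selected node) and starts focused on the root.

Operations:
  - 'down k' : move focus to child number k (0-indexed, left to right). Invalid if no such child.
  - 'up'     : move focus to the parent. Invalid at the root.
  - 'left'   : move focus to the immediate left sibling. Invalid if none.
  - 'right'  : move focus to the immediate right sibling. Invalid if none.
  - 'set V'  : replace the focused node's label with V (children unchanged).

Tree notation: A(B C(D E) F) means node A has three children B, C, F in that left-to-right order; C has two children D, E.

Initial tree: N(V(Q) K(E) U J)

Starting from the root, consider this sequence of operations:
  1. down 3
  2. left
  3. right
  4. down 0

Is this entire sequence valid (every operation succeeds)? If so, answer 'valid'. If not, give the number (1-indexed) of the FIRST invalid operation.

Answer: 4

Derivation:
Step 1 (down 3): focus=J path=3 depth=1 children=[] left=['V', 'K', 'U'] right=[] parent=N
Step 2 (left): focus=U path=2 depth=1 children=[] left=['V', 'K'] right=['J'] parent=N
Step 3 (right): focus=J path=3 depth=1 children=[] left=['V', 'K', 'U'] right=[] parent=N
Step 4 (down 0): INVALID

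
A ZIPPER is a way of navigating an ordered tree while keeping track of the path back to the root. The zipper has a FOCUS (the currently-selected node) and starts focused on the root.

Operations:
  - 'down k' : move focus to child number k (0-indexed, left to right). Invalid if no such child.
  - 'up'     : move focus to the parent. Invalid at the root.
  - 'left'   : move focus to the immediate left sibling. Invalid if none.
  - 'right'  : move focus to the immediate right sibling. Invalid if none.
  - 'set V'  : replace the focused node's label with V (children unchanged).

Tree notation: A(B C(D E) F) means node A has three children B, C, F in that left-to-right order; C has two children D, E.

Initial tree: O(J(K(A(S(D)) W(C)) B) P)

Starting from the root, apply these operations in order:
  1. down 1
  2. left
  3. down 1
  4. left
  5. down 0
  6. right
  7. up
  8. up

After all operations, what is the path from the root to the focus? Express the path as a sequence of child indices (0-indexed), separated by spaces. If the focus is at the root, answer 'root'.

Answer: 0

Derivation:
Step 1 (down 1): focus=P path=1 depth=1 children=[] left=['J'] right=[] parent=O
Step 2 (left): focus=J path=0 depth=1 children=['K', 'B'] left=[] right=['P'] parent=O
Step 3 (down 1): focus=B path=0/1 depth=2 children=[] left=['K'] right=[] parent=J
Step 4 (left): focus=K path=0/0 depth=2 children=['A', 'W'] left=[] right=['B'] parent=J
Step 5 (down 0): focus=A path=0/0/0 depth=3 children=['S'] left=[] right=['W'] parent=K
Step 6 (right): focus=W path=0/0/1 depth=3 children=['C'] left=['A'] right=[] parent=K
Step 7 (up): focus=K path=0/0 depth=2 children=['A', 'W'] left=[] right=['B'] parent=J
Step 8 (up): focus=J path=0 depth=1 children=['K', 'B'] left=[] right=['P'] parent=O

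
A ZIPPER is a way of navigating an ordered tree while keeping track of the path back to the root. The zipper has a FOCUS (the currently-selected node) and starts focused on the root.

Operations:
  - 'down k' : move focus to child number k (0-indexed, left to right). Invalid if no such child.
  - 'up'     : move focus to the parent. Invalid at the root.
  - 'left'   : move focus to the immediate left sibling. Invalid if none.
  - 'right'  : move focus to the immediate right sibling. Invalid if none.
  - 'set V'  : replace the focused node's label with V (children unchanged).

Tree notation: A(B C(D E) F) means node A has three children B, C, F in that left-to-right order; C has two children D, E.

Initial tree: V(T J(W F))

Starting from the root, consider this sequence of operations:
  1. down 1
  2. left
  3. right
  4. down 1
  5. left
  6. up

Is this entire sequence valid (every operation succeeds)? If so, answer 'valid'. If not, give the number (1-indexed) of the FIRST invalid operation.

Answer: valid

Derivation:
Step 1 (down 1): focus=J path=1 depth=1 children=['W', 'F'] left=['T'] right=[] parent=V
Step 2 (left): focus=T path=0 depth=1 children=[] left=[] right=['J'] parent=V
Step 3 (right): focus=J path=1 depth=1 children=['W', 'F'] left=['T'] right=[] parent=V
Step 4 (down 1): focus=F path=1/1 depth=2 children=[] left=['W'] right=[] parent=J
Step 5 (left): focus=W path=1/0 depth=2 children=[] left=[] right=['F'] parent=J
Step 6 (up): focus=J path=1 depth=1 children=['W', 'F'] left=['T'] right=[] parent=V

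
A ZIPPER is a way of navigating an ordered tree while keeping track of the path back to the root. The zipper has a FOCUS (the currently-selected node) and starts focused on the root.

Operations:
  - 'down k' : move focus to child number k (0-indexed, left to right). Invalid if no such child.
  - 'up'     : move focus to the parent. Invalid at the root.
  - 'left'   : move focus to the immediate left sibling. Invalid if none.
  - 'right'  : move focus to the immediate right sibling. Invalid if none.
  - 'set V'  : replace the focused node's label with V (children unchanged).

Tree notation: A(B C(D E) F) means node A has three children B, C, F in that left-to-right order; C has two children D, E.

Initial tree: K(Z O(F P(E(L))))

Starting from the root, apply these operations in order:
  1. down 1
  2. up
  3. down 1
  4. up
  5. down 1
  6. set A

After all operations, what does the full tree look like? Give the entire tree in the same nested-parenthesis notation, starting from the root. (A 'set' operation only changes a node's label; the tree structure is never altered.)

Step 1 (down 1): focus=O path=1 depth=1 children=['F', 'P'] left=['Z'] right=[] parent=K
Step 2 (up): focus=K path=root depth=0 children=['Z', 'O'] (at root)
Step 3 (down 1): focus=O path=1 depth=1 children=['F', 'P'] left=['Z'] right=[] parent=K
Step 4 (up): focus=K path=root depth=0 children=['Z', 'O'] (at root)
Step 5 (down 1): focus=O path=1 depth=1 children=['F', 'P'] left=['Z'] right=[] parent=K
Step 6 (set A): focus=A path=1 depth=1 children=['F', 'P'] left=['Z'] right=[] parent=K

Answer: K(Z A(F P(E(L))))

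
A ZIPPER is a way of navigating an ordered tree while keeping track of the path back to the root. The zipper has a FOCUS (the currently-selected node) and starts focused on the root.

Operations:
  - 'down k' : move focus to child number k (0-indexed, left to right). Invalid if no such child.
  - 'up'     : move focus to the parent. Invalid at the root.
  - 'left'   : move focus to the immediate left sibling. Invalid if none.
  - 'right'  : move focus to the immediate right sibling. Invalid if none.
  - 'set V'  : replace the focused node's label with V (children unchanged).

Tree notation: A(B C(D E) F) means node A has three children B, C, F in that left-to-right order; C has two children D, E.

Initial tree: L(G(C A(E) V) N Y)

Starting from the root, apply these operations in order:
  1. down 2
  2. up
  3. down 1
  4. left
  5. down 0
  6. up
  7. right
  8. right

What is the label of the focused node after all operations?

Answer: Y

Derivation:
Step 1 (down 2): focus=Y path=2 depth=1 children=[] left=['G', 'N'] right=[] parent=L
Step 2 (up): focus=L path=root depth=0 children=['G', 'N', 'Y'] (at root)
Step 3 (down 1): focus=N path=1 depth=1 children=[] left=['G'] right=['Y'] parent=L
Step 4 (left): focus=G path=0 depth=1 children=['C', 'A', 'V'] left=[] right=['N', 'Y'] parent=L
Step 5 (down 0): focus=C path=0/0 depth=2 children=[] left=[] right=['A', 'V'] parent=G
Step 6 (up): focus=G path=0 depth=1 children=['C', 'A', 'V'] left=[] right=['N', 'Y'] parent=L
Step 7 (right): focus=N path=1 depth=1 children=[] left=['G'] right=['Y'] parent=L
Step 8 (right): focus=Y path=2 depth=1 children=[] left=['G', 'N'] right=[] parent=L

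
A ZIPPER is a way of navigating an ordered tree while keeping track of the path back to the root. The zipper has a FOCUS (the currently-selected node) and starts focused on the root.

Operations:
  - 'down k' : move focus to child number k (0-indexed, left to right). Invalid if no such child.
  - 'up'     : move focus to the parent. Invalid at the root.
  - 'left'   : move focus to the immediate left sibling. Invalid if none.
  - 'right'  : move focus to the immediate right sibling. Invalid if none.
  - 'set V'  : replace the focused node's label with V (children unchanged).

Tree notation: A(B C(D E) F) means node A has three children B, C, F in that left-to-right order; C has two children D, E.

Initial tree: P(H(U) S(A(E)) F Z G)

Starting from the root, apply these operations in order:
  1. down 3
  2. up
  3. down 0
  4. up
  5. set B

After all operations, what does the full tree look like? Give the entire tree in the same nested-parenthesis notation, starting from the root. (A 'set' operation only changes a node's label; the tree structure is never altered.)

Step 1 (down 3): focus=Z path=3 depth=1 children=[] left=['H', 'S', 'F'] right=['G'] parent=P
Step 2 (up): focus=P path=root depth=0 children=['H', 'S', 'F', 'Z', 'G'] (at root)
Step 3 (down 0): focus=H path=0 depth=1 children=['U'] left=[] right=['S', 'F', 'Z', 'G'] parent=P
Step 4 (up): focus=P path=root depth=0 children=['H', 'S', 'F', 'Z', 'G'] (at root)
Step 5 (set B): focus=B path=root depth=0 children=['H', 'S', 'F', 'Z', 'G'] (at root)

Answer: B(H(U) S(A(E)) F Z G)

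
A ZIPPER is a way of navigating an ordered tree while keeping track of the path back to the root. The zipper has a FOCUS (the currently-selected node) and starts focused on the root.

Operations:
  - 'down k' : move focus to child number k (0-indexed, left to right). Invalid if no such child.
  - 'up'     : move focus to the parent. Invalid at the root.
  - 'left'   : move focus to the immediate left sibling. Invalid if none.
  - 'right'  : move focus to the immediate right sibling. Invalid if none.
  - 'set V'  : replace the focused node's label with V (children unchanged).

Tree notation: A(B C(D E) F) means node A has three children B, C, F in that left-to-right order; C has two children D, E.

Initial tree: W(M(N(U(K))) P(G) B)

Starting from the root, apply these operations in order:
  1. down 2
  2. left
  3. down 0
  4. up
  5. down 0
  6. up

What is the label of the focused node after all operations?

Answer: P

Derivation:
Step 1 (down 2): focus=B path=2 depth=1 children=[] left=['M', 'P'] right=[] parent=W
Step 2 (left): focus=P path=1 depth=1 children=['G'] left=['M'] right=['B'] parent=W
Step 3 (down 0): focus=G path=1/0 depth=2 children=[] left=[] right=[] parent=P
Step 4 (up): focus=P path=1 depth=1 children=['G'] left=['M'] right=['B'] parent=W
Step 5 (down 0): focus=G path=1/0 depth=2 children=[] left=[] right=[] parent=P
Step 6 (up): focus=P path=1 depth=1 children=['G'] left=['M'] right=['B'] parent=W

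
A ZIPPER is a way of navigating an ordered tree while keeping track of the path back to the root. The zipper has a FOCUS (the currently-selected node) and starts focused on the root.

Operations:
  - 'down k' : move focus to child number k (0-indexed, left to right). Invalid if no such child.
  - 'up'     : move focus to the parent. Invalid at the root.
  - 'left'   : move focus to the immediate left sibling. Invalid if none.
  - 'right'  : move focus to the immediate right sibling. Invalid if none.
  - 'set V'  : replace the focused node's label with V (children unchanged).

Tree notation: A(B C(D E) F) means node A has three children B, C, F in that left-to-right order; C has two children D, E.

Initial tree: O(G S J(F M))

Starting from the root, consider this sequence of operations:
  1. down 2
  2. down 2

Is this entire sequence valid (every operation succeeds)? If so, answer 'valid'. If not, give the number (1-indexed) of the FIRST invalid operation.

Answer: 2

Derivation:
Step 1 (down 2): focus=J path=2 depth=1 children=['F', 'M'] left=['G', 'S'] right=[] parent=O
Step 2 (down 2): INVALID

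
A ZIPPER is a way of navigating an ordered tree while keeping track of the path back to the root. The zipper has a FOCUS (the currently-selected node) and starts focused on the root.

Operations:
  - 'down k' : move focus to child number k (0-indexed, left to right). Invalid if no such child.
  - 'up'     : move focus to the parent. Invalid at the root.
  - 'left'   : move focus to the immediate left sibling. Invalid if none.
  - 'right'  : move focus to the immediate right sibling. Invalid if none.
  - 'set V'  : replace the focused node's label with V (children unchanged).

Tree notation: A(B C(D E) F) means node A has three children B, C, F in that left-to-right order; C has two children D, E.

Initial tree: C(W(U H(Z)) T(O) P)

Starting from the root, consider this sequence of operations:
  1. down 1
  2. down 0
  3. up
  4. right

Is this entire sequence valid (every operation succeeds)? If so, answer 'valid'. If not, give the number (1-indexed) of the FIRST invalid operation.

Step 1 (down 1): focus=T path=1 depth=1 children=['O'] left=['W'] right=['P'] parent=C
Step 2 (down 0): focus=O path=1/0 depth=2 children=[] left=[] right=[] parent=T
Step 3 (up): focus=T path=1 depth=1 children=['O'] left=['W'] right=['P'] parent=C
Step 4 (right): focus=P path=2 depth=1 children=[] left=['W', 'T'] right=[] parent=C

Answer: valid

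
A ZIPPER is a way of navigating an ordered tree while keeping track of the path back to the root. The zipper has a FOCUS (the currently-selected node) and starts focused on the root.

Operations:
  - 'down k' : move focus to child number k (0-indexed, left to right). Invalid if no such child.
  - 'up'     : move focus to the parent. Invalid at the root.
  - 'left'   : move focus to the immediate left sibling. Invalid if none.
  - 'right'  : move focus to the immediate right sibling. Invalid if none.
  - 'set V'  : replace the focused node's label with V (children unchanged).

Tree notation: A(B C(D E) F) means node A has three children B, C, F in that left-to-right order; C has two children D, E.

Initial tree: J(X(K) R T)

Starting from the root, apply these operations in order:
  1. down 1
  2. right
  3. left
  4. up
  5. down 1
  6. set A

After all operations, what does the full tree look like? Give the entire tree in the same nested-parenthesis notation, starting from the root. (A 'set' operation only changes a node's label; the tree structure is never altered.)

Answer: J(X(K) A T)

Derivation:
Step 1 (down 1): focus=R path=1 depth=1 children=[] left=['X'] right=['T'] parent=J
Step 2 (right): focus=T path=2 depth=1 children=[] left=['X', 'R'] right=[] parent=J
Step 3 (left): focus=R path=1 depth=1 children=[] left=['X'] right=['T'] parent=J
Step 4 (up): focus=J path=root depth=0 children=['X', 'R', 'T'] (at root)
Step 5 (down 1): focus=R path=1 depth=1 children=[] left=['X'] right=['T'] parent=J
Step 6 (set A): focus=A path=1 depth=1 children=[] left=['X'] right=['T'] parent=J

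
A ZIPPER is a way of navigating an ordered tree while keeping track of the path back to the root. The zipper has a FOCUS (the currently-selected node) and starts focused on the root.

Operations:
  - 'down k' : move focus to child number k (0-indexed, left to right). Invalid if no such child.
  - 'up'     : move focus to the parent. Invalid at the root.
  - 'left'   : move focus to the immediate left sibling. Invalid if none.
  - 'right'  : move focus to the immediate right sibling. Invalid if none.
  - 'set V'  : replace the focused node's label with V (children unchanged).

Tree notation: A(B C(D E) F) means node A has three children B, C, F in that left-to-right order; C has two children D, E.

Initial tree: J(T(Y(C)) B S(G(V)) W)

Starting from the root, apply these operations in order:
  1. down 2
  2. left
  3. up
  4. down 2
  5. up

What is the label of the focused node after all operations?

Answer: J

Derivation:
Step 1 (down 2): focus=S path=2 depth=1 children=['G'] left=['T', 'B'] right=['W'] parent=J
Step 2 (left): focus=B path=1 depth=1 children=[] left=['T'] right=['S', 'W'] parent=J
Step 3 (up): focus=J path=root depth=0 children=['T', 'B', 'S', 'W'] (at root)
Step 4 (down 2): focus=S path=2 depth=1 children=['G'] left=['T', 'B'] right=['W'] parent=J
Step 5 (up): focus=J path=root depth=0 children=['T', 'B', 'S', 'W'] (at root)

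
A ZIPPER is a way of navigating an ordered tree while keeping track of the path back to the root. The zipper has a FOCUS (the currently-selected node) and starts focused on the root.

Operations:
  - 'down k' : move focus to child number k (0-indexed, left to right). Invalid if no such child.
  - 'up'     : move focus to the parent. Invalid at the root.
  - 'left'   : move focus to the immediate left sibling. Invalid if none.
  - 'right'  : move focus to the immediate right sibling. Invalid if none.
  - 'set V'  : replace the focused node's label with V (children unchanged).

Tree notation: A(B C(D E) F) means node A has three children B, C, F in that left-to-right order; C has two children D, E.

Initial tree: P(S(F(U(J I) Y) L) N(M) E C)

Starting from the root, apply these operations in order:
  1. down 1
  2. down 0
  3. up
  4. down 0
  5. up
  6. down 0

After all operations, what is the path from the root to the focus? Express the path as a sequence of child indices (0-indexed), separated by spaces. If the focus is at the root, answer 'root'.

Answer: 1 0

Derivation:
Step 1 (down 1): focus=N path=1 depth=1 children=['M'] left=['S'] right=['E', 'C'] parent=P
Step 2 (down 0): focus=M path=1/0 depth=2 children=[] left=[] right=[] parent=N
Step 3 (up): focus=N path=1 depth=1 children=['M'] left=['S'] right=['E', 'C'] parent=P
Step 4 (down 0): focus=M path=1/0 depth=2 children=[] left=[] right=[] parent=N
Step 5 (up): focus=N path=1 depth=1 children=['M'] left=['S'] right=['E', 'C'] parent=P
Step 6 (down 0): focus=M path=1/0 depth=2 children=[] left=[] right=[] parent=N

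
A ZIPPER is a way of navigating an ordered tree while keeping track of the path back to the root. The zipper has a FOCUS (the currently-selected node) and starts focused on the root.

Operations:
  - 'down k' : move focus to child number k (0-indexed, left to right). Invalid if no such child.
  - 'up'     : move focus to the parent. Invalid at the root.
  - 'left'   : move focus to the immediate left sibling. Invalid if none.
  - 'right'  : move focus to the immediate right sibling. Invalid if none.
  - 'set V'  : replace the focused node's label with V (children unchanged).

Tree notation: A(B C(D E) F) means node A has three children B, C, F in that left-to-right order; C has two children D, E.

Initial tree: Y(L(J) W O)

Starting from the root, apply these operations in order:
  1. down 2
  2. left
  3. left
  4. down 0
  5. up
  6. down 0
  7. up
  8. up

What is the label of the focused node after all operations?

Answer: Y

Derivation:
Step 1 (down 2): focus=O path=2 depth=1 children=[] left=['L', 'W'] right=[] parent=Y
Step 2 (left): focus=W path=1 depth=1 children=[] left=['L'] right=['O'] parent=Y
Step 3 (left): focus=L path=0 depth=1 children=['J'] left=[] right=['W', 'O'] parent=Y
Step 4 (down 0): focus=J path=0/0 depth=2 children=[] left=[] right=[] parent=L
Step 5 (up): focus=L path=0 depth=1 children=['J'] left=[] right=['W', 'O'] parent=Y
Step 6 (down 0): focus=J path=0/0 depth=2 children=[] left=[] right=[] parent=L
Step 7 (up): focus=L path=0 depth=1 children=['J'] left=[] right=['W', 'O'] parent=Y
Step 8 (up): focus=Y path=root depth=0 children=['L', 'W', 'O'] (at root)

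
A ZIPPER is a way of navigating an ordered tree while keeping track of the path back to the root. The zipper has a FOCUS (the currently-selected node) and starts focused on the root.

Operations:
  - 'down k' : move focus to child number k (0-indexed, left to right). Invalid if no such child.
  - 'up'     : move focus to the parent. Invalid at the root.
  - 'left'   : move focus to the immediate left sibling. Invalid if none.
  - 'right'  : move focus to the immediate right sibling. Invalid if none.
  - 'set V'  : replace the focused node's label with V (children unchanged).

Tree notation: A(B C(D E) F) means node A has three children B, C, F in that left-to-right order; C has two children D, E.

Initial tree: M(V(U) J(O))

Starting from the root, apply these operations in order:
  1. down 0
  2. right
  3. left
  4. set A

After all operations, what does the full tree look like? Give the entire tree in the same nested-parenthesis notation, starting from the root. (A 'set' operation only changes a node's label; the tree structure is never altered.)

Answer: M(A(U) J(O))

Derivation:
Step 1 (down 0): focus=V path=0 depth=1 children=['U'] left=[] right=['J'] parent=M
Step 2 (right): focus=J path=1 depth=1 children=['O'] left=['V'] right=[] parent=M
Step 3 (left): focus=V path=0 depth=1 children=['U'] left=[] right=['J'] parent=M
Step 4 (set A): focus=A path=0 depth=1 children=['U'] left=[] right=['J'] parent=M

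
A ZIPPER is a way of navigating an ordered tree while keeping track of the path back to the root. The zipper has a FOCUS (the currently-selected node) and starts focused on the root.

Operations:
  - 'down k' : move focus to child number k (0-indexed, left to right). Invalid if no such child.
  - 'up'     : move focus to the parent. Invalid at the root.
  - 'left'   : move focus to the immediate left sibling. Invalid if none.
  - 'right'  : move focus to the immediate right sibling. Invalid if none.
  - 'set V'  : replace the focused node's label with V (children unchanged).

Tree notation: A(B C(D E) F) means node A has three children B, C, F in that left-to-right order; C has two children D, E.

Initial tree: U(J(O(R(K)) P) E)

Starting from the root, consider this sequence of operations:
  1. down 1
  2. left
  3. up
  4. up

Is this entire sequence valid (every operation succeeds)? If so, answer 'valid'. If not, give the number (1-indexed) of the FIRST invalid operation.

Answer: 4

Derivation:
Step 1 (down 1): focus=E path=1 depth=1 children=[] left=['J'] right=[] parent=U
Step 2 (left): focus=J path=0 depth=1 children=['O', 'P'] left=[] right=['E'] parent=U
Step 3 (up): focus=U path=root depth=0 children=['J', 'E'] (at root)
Step 4 (up): INVALID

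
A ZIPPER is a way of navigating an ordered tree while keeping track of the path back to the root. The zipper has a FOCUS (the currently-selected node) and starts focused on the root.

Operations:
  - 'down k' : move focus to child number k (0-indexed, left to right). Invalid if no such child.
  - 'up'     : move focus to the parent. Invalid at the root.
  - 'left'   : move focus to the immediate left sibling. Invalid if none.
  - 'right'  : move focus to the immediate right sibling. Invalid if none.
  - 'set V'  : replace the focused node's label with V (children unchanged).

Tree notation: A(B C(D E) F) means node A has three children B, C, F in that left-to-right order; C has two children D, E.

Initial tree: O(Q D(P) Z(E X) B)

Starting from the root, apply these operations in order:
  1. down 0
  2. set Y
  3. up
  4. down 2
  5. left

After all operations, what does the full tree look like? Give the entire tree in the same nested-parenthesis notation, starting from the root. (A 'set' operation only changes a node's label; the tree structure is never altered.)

Answer: O(Y D(P) Z(E X) B)

Derivation:
Step 1 (down 0): focus=Q path=0 depth=1 children=[] left=[] right=['D', 'Z', 'B'] parent=O
Step 2 (set Y): focus=Y path=0 depth=1 children=[] left=[] right=['D', 'Z', 'B'] parent=O
Step 3 (up): focus=O path=root depth=0 children=['Y', 'D', 'Z', 'B'] (at root)
Step 4 (down 2): focus=Z path=2 depth=1 children=['E', 'X'] left=['Y', 'D'] right=['B'] parent=O
Step 5 (left): focus=D path=1 depth=1 children=['P'] left=['Y'] right=['Z', 'B'] parent=O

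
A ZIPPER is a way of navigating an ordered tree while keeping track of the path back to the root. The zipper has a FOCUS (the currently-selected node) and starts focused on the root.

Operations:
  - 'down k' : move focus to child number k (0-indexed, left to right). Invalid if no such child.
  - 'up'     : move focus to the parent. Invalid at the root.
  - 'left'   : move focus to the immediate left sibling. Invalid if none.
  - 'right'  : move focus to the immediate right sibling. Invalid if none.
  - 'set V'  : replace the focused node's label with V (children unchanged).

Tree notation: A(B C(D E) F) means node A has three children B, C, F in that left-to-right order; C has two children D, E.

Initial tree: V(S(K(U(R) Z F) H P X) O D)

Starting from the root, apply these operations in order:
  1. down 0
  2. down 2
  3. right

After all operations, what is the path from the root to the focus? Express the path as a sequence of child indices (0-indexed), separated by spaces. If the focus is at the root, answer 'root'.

Step 1 (down 0): focus=S path=0 depth=1 children=['K', 'H', 'P', 'X'] left=[] right=['O', 'D'] parent=V
Step 2 (down 2): focus=P path=0/2 depth=2 children=[] left=['K', 'H'] right=['X'] parent=S
Step 3 (right): focus=X path=0/3 depth=2 children=[] left=['K', 'H', 'P'] right=[] parent=S

Answer: 0 3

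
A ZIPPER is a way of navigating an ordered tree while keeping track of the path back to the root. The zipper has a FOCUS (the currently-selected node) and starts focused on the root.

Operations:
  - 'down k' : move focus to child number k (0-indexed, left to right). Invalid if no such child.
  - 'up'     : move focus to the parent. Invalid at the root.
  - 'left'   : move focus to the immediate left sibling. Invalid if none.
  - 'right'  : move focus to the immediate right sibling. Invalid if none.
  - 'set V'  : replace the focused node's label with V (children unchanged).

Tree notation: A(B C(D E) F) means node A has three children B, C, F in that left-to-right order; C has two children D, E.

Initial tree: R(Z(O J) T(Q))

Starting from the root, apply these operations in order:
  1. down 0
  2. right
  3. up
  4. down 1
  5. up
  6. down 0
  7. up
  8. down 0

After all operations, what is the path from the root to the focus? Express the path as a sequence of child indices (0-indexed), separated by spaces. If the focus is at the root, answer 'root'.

Step 1 (down 0): focus=Z path=0 depth=1 children=['O', 'J'] left=[] right=['T'] parent=R
Step 2 (right): focus=T path=1 depth=1 children=['Q'] left=['Z'] right=[] parent=R
Step 3 (up): focus=R path=root depth=0 children=['Z', 'T'] (at root)
Step 4 (down 1): focus=T path=1 depth=1 children=['Q'] left=['Z'] right=[] parent=R
Step 5 (up): focus=R path=root depth=0 children=['Z', 'T'] (at root)
Step 6 (down 0): focus=Z path=0 depth=1 children=['O', 'J'] left=[] right=['T'] parent=R
Step 7 (up): focus=R path=root depth=0 children=['Z', 'T'] (at root)
Step 8 (down 0): focus=Z path=0 depth=1 children=['O', 'J'] left=[] right=['T'] parent=R

Answer: 0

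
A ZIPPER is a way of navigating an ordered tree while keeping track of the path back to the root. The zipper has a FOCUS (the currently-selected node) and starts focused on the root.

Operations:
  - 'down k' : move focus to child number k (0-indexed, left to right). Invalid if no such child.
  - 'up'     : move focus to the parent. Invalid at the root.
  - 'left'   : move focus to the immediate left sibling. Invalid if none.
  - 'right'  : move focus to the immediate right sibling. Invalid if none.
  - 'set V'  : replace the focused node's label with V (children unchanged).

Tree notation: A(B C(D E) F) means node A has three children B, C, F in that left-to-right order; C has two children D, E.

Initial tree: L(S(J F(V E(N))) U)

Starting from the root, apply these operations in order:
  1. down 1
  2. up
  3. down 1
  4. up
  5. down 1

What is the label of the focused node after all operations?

Step 1 (down 1): focus=U path=1 depth=1 children=[] left=['S'] right=[] parent=L
Step 2 (up): focus=L path=root depth=0 children=['S', 'U'] (at root)
Step 3 (down 1): focus=U path=1 depth=1 children=[] left=['S'] right=[] parent=L
Step 4 (up): focus=L path=root depth=0 children=['S', 'U'] (at root)
Step 5 (down 1): focus=U path=1 depth=1 children=[] left=['S'] right=[] parent=L

Answer: U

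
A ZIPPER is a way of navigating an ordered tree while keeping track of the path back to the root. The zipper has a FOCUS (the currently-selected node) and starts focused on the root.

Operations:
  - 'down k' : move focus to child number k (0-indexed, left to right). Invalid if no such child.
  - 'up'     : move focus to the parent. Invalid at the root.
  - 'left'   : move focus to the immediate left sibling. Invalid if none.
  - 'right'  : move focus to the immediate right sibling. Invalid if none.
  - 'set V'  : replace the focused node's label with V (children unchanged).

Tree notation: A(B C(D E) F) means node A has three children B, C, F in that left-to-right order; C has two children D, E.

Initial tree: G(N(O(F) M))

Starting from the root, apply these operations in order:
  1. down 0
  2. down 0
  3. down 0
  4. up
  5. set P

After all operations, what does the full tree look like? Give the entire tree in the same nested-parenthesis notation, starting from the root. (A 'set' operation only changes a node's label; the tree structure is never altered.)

Answer: G(N(P(F) M))

Derivation:
Step 1 (down 0): focus=N path=0 depth=1 children=['O', 'M'] left=[] right=[] parent=G
Step 2 (down 0): focus=O path=0/0 depth=2 children=['F'] left=[] right=['M'] parent=N
Step 3 (down 0): focus=F path=0/0/0 depth=3 children=[] left=[] right=[] parent=O
Step 4 (up): focus=O path=0/0 depth=2 children=['F'] left=[] right=['M'] parent=N
Step 5 (set P): focus=P path=0/0 depth=2 children=['F'] left=[] right=['M'] parent=N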